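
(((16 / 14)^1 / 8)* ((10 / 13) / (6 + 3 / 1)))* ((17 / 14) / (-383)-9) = -0.11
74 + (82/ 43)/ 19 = 60540/ 817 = 74.10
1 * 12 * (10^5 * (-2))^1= -2400000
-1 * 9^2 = -81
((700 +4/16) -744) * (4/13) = -175/13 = -13.46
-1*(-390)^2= -152100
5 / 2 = 2.50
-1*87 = -87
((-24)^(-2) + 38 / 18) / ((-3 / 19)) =-23123 / 1728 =-13.38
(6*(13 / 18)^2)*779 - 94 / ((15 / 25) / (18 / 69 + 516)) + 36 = -97381355 / 1242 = -78406.89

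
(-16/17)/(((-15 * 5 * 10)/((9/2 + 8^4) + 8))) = 10956/2125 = 5.16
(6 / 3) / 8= 1 / 4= 0.25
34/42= 17/21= 0.81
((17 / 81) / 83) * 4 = 68 / 6723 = 0.01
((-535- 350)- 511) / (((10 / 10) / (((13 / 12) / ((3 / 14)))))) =-63518 / 9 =-7057.56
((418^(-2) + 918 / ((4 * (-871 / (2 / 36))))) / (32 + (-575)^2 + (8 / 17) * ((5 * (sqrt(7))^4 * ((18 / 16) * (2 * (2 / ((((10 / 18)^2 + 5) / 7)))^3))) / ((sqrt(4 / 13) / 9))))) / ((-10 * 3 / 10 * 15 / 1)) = 737487014403258326639375 / 709055609677587295757878090671396-33604889536209574379475 * sqrt(13) / 498965058662005874792580878620612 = 0.00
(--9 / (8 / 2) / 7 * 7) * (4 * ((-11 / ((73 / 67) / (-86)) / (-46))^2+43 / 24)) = 3222.49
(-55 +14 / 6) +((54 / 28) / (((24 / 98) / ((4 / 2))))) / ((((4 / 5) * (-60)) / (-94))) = -2095 / 96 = -21.82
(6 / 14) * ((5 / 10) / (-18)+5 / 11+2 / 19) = 4003 / 17556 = 0.23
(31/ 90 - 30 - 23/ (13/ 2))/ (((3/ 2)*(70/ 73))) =-2835101/ 122850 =-23.08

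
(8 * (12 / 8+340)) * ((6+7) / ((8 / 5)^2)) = 221975 / 16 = 13873.44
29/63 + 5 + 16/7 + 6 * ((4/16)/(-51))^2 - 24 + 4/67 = -158037665/9758952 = -16.19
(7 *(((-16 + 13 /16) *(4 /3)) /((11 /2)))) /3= -189 /22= -8.59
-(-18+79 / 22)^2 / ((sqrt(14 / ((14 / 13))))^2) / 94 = -0.17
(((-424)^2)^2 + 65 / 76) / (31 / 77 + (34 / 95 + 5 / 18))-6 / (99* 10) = 1404313923535282307 / 45113970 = 31128138878.83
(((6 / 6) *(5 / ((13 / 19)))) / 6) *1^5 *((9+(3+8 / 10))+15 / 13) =17233 / 1014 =17.00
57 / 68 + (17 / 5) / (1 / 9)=10689 / 340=31.44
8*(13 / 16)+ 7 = 27 / 2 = 13.50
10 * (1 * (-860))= -8600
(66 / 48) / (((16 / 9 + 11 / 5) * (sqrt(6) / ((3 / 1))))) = 495 * sqrt(6) / 2864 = 0.42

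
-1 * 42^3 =-74088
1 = 1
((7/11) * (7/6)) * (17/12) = 833/792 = 1.05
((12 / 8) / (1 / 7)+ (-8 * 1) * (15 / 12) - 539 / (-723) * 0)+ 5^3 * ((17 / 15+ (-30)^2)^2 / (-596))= -913543763 / 5364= -170310.17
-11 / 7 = -1.57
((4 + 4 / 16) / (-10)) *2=-17 / 20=-0.85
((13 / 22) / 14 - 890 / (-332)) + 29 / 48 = 1020647 / 306768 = 3.33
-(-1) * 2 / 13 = 2 / 13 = 0.15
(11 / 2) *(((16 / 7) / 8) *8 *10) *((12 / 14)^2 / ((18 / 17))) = 29920 / 343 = 87.23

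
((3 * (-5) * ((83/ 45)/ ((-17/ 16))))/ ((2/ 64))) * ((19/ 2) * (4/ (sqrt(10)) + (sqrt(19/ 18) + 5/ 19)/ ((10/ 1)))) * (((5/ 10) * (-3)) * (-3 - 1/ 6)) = 50464/ 51 + 479408 * sqrt(38)/ 765 + 3835264 * sqrt(10)/ 255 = 52414.04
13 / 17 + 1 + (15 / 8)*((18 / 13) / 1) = 4.36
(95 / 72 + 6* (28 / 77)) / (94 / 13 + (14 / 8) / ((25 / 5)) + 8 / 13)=180245 / 421938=0.43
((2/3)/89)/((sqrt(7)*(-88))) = -sqrt(7)/82236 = -0.00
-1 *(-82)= 82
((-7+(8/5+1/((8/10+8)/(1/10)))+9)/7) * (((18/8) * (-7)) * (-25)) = 71505/352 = 203.14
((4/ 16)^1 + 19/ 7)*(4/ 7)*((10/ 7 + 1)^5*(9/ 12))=353544393/ 3294172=107.32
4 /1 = 4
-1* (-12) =12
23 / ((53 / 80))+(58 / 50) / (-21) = 964463 / 27825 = 34.66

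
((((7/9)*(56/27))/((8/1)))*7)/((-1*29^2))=-343/204363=-0.00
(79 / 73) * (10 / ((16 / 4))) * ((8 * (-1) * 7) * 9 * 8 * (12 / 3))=-3185280 / 73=-43633.97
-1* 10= -10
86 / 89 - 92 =-8102 / 89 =-91.03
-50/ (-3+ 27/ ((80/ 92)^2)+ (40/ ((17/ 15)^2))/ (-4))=-5780000/ 2880987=-2.01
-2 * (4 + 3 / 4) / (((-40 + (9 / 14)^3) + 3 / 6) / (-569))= -137.77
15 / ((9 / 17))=85 / 3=28.33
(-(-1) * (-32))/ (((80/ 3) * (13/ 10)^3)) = -1200/ 2197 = -0.55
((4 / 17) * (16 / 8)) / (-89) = -8 / 1513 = -0.01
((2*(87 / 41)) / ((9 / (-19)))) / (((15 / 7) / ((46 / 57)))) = -18676 / 5535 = -3.37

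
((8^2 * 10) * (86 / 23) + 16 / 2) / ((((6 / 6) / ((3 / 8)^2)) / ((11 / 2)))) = 683397 / 368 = 1857.06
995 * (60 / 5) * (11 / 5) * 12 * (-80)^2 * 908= 1831783219200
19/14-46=-625/14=-44.64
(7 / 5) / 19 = 0.07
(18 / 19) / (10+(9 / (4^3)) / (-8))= 9216 / 97109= 0.09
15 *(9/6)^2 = 135/4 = 33.75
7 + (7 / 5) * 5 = 14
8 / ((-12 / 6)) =-4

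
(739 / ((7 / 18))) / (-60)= -2217 / 70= -31.67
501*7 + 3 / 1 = 3510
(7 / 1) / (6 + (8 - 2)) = 7 / 12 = 0.58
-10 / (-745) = 2 / 149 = 0.01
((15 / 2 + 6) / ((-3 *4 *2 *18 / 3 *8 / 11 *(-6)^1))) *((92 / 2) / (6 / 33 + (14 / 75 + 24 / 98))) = 10227525 / 6347776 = 1.61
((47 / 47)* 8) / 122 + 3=187 / 61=3.07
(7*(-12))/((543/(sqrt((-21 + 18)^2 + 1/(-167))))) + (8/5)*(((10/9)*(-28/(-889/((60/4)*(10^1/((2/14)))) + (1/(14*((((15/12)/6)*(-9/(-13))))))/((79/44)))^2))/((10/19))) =-650761552000/2242117201- 28*sqrt(250834)/30227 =-290.71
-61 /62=-0.98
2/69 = 0.03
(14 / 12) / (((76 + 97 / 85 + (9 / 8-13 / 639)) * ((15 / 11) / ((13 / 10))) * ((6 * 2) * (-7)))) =-0.00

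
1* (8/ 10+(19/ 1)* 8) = 764/ 5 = 152.80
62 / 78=0.79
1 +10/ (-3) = -7/ 3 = -2.33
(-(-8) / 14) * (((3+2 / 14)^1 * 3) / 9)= 88 / 147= 0.60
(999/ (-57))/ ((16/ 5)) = -1665/ 304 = -5.48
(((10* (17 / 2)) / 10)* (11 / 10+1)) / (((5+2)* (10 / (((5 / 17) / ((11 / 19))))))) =57 / 440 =0.13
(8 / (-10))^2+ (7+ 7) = 366 / 25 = 14.64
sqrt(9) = 3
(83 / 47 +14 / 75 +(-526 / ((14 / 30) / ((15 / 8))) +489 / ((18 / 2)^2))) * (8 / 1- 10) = 1870229659 / 444150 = 4210.81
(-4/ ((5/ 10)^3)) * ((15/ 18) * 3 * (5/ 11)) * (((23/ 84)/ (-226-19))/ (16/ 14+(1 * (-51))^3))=-460/ 1501463733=-0.00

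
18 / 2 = 9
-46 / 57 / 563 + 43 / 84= 458683 / 898548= 0.51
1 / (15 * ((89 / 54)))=18 / 445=0.04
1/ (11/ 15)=15/ 11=1.36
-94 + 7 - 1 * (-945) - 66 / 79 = 67716 / 79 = 857.16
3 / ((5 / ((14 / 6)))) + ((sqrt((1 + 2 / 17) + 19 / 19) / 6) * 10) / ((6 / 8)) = 7 / 5 + 40 * sqrt(17) / 51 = 4.63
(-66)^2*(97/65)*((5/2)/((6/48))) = 1690128/13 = 130009.85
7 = 7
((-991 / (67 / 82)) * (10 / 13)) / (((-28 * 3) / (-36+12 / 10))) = -386.52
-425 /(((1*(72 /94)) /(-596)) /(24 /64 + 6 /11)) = 26786475 /88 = 304391.76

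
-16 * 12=-192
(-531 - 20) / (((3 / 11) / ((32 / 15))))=-193952 / 45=-4310.04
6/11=0.55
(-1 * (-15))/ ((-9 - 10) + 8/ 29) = -145/ 181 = -0.80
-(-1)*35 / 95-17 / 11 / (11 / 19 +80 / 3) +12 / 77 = 1062274 / 2272039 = 0.47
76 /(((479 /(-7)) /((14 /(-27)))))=7448 /12933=0.58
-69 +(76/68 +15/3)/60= -17569/255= -68.90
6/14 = 3/7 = 0.43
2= 2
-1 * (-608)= 608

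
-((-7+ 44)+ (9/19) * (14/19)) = -13483/361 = -37.35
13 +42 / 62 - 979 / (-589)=9035 / 589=15.34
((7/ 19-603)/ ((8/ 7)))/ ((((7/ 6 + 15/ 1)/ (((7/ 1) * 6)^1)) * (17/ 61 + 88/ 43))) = -2207451225/ 3746819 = -589.15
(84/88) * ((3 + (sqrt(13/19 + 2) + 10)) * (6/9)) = 7 * sqrt(969)/209 + 91/11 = 9.32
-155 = -155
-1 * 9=-9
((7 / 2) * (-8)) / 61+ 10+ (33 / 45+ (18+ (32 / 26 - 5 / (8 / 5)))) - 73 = -4436351 / 95160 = -46.62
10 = 10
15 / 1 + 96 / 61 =1011 / 61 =16.57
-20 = -20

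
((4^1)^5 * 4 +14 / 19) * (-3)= -233514 / 19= -12290.21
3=3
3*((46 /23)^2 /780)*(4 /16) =1 /260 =0.00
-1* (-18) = 18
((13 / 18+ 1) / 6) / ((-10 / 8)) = -31 / 135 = -0.23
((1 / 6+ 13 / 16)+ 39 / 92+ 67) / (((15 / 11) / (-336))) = -5814809 / 345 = -16854.52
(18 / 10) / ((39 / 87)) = 261 / 65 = 4.02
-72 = -72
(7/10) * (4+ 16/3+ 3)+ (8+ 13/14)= 1844/105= 17.56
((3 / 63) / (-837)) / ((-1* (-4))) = -1 / 70308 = -0.00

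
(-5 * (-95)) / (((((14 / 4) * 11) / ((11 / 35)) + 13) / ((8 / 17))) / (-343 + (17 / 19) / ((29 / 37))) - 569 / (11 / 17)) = -1431566400 / 2652785689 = -0.54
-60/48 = -5/4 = -1.25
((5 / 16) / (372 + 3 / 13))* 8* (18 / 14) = 195 / 22582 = 0.01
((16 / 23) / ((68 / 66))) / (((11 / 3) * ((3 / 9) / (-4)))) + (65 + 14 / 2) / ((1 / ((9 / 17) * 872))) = 12995424 / 391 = 33236.38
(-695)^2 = 483025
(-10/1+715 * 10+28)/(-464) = -448/29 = -15.45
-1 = -1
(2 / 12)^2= 1 / 36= 0.03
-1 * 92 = -92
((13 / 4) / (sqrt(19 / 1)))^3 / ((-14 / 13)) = -28561 * sqrt(19) / 323456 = -0.38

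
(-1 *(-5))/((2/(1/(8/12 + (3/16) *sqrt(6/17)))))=32640/8461- 540 *sqrt(102)/8461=3.21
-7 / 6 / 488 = -7 / 2928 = -0.00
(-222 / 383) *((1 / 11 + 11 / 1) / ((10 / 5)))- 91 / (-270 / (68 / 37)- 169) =-132419600 / 45251833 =-2.93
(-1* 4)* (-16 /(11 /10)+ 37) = -988 /11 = -89.82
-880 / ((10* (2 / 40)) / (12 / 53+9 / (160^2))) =-3384447 / 8480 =-399.11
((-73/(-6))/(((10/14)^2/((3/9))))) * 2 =3577/225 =15.90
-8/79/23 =-8/1817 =-0.00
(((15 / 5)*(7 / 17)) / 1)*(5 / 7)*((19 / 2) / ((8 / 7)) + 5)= 3195 / 272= 11.75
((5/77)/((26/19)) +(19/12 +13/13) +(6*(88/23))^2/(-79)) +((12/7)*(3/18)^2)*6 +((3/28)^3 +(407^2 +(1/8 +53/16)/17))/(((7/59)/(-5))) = -326944979094349660955/46833984829632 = -6980934.47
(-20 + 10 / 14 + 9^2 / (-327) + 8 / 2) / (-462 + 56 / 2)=5926 / 165571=0.04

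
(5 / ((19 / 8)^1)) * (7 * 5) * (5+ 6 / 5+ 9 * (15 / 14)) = 22180 / 19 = 1167.37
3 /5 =0.60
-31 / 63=-0.49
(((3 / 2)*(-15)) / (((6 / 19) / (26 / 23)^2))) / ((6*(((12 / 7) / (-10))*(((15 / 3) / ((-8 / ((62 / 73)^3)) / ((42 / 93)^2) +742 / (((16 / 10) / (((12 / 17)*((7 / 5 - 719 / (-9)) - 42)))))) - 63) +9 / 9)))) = -131079869946025 / 91808632448088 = -1.43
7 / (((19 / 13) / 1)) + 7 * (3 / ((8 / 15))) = 6713 / 152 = 44.16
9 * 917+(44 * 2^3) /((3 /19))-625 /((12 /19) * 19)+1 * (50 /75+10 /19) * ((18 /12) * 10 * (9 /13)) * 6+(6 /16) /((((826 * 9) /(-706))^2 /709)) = 95615590382509 /9100197288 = 10506.98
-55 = -55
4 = 4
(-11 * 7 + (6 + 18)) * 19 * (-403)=405821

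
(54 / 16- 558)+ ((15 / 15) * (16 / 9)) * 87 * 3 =-725 / 8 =-90.62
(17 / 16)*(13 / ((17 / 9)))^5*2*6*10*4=657734410710 / 83521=7875078.25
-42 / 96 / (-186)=7 / 2976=0.00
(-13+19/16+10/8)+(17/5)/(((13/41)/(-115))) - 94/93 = -24078001/19344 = -1244.73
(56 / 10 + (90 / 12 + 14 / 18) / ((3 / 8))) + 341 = 49771 / 135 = 368.67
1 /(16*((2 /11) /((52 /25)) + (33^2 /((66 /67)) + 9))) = 143 /2550176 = 0.00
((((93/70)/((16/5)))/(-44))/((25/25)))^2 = 8649/97140736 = 0.00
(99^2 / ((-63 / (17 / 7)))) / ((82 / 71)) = -327.13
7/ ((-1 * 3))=-7/ 3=-2.33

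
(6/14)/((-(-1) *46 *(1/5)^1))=15/322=0.05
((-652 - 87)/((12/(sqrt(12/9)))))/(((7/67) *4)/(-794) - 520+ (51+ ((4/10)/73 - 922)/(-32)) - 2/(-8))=14349362530 *sqrt(3)/153763177779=0.16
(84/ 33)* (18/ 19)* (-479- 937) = -713664/ 209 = -3414.66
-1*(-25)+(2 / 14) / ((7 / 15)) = 1240 / 49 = 25.31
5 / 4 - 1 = 1 / 4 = 0.25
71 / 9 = 7.89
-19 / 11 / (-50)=19 / 550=0.03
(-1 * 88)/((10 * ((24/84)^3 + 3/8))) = -120736/5465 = -22.09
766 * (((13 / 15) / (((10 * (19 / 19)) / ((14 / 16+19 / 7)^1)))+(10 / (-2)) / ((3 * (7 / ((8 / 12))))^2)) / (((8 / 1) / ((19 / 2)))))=3535581389 / 12700800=278.37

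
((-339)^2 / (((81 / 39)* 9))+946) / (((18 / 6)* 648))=191539 / 52488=3.65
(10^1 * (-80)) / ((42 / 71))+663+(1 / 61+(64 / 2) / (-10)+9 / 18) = -8865347 / 12810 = -692.06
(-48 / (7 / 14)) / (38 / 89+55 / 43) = -367392 / 6529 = -56.27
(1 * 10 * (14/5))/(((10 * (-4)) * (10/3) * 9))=-7/300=-0.02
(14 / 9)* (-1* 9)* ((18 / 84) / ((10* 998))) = -3 / 9980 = -0.00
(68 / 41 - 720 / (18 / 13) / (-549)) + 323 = 7329059 / 22509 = 325.61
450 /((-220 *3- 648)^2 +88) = 225 /855476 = 0.00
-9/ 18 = -1/ 2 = -0.50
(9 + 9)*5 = 90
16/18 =8/9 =0.89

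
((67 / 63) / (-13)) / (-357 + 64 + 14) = 67 / 228501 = 0.00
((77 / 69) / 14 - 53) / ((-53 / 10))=36515 / 3657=9.98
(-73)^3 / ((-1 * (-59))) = -389017 / 59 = -6593.51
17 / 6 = 2.83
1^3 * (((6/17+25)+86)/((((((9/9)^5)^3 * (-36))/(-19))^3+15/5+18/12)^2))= 118743803644/136217213811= 0.87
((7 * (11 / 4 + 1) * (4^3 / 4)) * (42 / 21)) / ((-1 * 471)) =-280 / 157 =-1.78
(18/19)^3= 0.85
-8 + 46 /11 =-42 /11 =-3.82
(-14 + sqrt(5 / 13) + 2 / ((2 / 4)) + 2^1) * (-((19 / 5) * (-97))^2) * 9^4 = 178283312712 / 25-22285414089 * sqrt(65) / 325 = 6578499424.13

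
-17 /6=-2.83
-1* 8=-8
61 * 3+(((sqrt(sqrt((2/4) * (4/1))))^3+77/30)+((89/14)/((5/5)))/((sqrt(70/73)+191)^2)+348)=474281/(14 * (sqrt(5110)+13943)^2)+2^(3/4)+16007/30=535.25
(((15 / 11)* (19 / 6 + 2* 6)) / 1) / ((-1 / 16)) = -3640 / 11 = -330.91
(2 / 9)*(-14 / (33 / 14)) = -392 / 297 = -1.32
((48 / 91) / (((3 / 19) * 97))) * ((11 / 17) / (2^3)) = 418 / 150059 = 0.00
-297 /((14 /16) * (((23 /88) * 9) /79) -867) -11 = -171291967 /16072541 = -10.66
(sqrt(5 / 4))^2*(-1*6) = -15 / 2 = -7.50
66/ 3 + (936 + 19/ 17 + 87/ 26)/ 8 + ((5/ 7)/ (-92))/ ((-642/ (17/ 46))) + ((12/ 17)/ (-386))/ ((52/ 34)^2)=367928907838439/ 2636402232828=139.56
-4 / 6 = -2 / 3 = -0.67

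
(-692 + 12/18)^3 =-8921261224/27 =-330417082.37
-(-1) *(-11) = -11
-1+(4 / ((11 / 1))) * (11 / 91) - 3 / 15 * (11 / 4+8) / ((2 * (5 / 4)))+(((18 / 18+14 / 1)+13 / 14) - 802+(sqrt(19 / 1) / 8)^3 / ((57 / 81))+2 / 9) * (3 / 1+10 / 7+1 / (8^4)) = -4088511856699 / 1174118400+3428541 * sqrt(19) / 14680064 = -3481.18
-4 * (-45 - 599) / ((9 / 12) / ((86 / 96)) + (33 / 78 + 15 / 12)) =5759936 / 5613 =1026.18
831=831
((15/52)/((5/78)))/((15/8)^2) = 32/25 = 1.28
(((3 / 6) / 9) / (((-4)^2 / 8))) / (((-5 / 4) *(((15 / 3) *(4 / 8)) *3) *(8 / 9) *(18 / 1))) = -0.00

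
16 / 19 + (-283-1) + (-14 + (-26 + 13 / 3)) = -318.82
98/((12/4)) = 98/3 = 32.67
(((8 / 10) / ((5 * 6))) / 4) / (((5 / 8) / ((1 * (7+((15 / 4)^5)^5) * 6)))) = 252511682940431369916291257743 / 17592186044416000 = 14353627360630.49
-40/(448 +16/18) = -9/101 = -0.09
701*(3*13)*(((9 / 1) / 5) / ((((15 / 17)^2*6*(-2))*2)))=-2633657 / 1000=-2633.66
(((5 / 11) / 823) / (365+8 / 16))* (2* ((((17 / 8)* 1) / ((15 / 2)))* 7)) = 7 / 1167837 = 0.00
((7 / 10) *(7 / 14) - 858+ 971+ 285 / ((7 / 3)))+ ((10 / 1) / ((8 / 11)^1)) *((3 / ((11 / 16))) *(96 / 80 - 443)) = -26272.51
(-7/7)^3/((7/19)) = -19/7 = -2.71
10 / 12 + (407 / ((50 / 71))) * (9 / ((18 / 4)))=173507 / 150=1156.71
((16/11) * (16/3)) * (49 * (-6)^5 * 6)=-195084288/11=-17734935.27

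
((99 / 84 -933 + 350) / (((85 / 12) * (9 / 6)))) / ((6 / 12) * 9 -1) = -65164 / 4165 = -15.65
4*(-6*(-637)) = 15288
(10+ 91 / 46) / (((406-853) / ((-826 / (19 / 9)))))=35931 / 3427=10.48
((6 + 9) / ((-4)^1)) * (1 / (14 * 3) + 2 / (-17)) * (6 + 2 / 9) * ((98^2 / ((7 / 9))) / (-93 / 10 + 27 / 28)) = -64346800 / 19839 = -3243.45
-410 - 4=-414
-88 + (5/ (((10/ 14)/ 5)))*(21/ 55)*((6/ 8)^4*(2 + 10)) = -37.26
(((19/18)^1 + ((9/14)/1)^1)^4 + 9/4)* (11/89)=7327045583/5608054116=1.31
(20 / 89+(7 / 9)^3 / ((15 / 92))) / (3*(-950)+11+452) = -3027184 / 2323064205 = -0.00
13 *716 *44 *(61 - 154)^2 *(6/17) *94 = 117518199992.47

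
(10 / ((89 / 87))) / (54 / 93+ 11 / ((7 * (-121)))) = 17.22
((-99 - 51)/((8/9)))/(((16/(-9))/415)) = 2521125/64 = 39392.58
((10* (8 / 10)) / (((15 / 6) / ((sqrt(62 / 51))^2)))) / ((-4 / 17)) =-248 / 15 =-16.53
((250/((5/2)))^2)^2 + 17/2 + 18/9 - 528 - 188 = 199998589/2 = 99999294.50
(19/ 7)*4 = 76/ 7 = 10.86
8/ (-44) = -2/ 11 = -0.18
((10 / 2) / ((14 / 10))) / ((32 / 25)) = 625 / 224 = 2.79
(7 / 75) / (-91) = -1 / 975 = -0.00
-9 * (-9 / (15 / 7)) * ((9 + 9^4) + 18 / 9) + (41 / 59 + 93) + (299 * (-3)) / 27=659719903 / 2655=248482.07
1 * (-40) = -40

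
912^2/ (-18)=-46208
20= 20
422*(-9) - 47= -3845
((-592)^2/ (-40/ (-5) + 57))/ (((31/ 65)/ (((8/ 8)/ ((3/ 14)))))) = 4906496/ 93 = 52758.02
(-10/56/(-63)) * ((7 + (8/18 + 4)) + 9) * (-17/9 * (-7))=3910/5103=0.77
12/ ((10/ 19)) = 114/ 5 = 22.80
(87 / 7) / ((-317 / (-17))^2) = 25143 / 703423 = 0.04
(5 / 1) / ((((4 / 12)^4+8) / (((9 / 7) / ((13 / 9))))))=32805 / 59059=0.56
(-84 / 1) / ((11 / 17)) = -1428 / 11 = -129.82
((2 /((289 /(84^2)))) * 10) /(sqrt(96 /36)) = 299.02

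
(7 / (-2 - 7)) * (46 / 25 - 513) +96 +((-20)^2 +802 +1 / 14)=5341267 / 3150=1695.64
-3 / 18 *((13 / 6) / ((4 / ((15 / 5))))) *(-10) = 2.71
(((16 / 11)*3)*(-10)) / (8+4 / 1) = -40 / 11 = -3.64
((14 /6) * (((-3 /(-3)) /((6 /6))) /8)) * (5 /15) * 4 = 7 /18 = 0.39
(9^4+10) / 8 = 6571 / 8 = 821.38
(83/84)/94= 83/7896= 0.01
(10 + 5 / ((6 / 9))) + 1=18.50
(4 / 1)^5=1024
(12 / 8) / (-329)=-3 / 658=-0.00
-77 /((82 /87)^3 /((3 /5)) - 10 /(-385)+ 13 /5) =-19.15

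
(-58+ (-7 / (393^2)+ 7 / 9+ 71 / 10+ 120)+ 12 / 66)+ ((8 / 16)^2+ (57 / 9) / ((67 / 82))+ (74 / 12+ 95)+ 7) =141320463107 / 758859420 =186.23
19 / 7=2.71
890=890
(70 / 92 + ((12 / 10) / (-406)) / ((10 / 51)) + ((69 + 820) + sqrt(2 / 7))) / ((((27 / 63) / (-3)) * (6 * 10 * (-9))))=sqrt(14) / 540 + 17309263 / 1500750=11.54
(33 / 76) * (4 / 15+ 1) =0.55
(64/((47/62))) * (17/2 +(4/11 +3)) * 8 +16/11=4143344/517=8014.21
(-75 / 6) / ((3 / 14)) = -58.33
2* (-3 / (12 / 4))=-2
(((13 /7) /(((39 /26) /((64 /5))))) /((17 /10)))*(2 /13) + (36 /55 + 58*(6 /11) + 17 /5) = 728951 /19635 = 37.13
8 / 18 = 0.44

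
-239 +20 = -219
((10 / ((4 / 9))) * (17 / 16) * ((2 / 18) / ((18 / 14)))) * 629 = 374255 / 288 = 1299.50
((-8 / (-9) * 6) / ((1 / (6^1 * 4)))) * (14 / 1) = 1792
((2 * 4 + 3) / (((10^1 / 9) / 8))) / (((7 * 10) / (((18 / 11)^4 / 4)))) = 472392 / 232925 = 2.03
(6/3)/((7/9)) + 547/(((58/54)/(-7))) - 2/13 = -9401473/2639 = -3562.51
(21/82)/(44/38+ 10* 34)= 0.00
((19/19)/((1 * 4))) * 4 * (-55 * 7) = -385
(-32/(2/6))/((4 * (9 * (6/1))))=-4/9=-0.44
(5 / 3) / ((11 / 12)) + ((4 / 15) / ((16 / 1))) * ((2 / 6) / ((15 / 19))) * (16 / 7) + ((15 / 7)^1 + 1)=258686 / 51975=4.98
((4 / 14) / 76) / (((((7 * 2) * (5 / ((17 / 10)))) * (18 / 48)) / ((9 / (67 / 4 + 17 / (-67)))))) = 13668 / 102898775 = 0.00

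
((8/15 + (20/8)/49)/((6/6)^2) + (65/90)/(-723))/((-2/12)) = -1859986/531405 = -3.50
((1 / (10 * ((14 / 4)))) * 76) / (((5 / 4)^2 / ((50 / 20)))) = 608 / 175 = 3.47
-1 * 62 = -62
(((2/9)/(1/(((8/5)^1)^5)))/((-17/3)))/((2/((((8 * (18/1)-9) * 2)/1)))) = -589824/10625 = -55.51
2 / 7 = 0.29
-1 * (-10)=10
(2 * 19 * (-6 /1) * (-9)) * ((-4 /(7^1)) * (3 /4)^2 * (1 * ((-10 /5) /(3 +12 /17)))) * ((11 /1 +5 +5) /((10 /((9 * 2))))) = 470934 /35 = 13455.26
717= 717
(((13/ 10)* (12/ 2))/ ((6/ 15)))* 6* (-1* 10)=-1170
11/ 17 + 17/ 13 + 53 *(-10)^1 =-116698/ 221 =-528.05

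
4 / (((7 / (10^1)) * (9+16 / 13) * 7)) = 520 / 6517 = 0.08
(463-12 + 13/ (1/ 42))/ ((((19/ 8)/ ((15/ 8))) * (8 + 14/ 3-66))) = -8973/ 608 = -14.76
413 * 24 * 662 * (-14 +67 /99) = -2884980112 /33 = -87423639.76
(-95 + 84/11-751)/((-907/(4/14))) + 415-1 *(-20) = 435.26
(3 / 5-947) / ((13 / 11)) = -800.80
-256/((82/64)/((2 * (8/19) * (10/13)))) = -1310720/10127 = -129.43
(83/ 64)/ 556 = 83/ 35584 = 0.00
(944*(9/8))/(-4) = -531/2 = -265.50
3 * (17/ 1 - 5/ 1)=36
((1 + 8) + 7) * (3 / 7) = 48 / 7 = 6.86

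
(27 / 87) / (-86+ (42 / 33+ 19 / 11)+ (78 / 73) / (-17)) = -11169 / 2989349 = -0.00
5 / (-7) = -5 / 7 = -0.71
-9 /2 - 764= -1537 /2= -768.50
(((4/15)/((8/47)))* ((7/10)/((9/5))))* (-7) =-2303/540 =-4.26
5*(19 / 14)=6.79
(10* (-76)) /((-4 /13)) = 2470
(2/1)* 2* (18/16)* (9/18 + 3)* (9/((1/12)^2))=20412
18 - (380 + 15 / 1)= -377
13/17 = 0.76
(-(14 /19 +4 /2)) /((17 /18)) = -936 /323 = -2.90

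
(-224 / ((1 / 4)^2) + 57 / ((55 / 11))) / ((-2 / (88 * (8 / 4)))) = 1571944 / 5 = 314388.80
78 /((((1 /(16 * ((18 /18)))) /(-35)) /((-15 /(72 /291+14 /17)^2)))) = 445405123800 /779689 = 571259.98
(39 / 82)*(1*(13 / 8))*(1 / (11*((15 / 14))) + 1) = 30251 / 36080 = 0.84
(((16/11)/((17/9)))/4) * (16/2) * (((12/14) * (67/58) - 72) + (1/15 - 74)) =-42369792/189805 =-223.23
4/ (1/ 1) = 4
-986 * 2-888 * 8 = -9076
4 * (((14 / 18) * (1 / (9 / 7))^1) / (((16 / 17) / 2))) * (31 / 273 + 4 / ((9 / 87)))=419951 / 2106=199.41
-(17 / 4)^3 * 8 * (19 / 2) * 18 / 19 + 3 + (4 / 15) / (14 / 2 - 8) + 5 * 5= -659927 / 120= -5499.39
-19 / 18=-1.06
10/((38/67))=335/19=17.63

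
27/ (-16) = -27/ 16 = -1.69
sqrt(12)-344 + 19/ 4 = -1357/ 4 + 2 * sqrt(3) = -335.79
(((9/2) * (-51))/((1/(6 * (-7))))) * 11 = 106029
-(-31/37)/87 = 31/3219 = 0.01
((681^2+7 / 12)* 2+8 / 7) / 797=38956021 / 33474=1163.77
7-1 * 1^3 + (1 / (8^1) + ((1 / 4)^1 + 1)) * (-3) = 15 / 8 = 1.88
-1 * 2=-2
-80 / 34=-40 / 17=-2.35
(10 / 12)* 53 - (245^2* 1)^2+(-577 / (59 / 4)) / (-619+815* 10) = -9605505870500413 / 2665974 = -3603000580.84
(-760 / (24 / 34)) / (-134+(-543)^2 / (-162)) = 1140 / 2069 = 0.55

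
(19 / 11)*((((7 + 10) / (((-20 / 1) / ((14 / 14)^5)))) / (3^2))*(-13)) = 4199 / 1980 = 2.12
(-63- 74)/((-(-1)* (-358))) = 137/358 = 0.38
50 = 50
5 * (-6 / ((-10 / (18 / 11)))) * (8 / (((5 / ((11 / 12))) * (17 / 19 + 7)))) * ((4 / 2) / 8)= 57 / 250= 0.23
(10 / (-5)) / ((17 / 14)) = -28 / 17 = -1.65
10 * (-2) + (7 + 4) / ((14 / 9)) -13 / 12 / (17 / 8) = -9595 / 714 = -13.44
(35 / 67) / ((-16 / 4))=-35 / 268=-0.13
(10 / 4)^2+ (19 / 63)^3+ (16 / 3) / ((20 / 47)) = 94071503 / 5000940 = 18.81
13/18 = 0.72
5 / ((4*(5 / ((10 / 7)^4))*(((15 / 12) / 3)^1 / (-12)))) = -72000 / 2401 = -29.99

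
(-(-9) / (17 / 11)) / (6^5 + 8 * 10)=99 / 133552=0.00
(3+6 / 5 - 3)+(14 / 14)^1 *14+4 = 96 / 5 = 19.20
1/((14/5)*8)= 0.04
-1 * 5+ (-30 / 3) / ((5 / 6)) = -17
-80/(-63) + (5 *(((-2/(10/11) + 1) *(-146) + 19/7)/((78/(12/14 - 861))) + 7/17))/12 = -48942553/59976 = -816.04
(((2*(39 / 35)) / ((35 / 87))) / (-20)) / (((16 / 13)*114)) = -14703 / 7448000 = -0.00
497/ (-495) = -497/ 495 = -1.00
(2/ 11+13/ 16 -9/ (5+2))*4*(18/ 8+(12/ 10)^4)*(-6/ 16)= 11641293/ 6160000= 1.89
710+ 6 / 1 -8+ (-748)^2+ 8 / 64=4481697 / 8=560212.12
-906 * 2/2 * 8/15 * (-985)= 475952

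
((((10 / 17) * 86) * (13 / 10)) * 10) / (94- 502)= -2795 / 1734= -1.61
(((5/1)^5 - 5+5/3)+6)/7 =9383/21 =446.81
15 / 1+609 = 624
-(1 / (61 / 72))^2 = -5184 / 3721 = -1.39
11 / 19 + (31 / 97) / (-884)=942639 / 1629212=0.58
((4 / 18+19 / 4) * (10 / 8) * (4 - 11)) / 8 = -6265 / 1152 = -5.44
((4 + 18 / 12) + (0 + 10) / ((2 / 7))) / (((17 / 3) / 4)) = 486 / 17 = 28.59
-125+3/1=-122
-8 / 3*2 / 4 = -1.33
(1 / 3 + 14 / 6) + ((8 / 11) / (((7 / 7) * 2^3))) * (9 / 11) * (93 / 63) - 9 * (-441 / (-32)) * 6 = -30142807 / 40656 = -741.41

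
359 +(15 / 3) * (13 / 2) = 783 / 2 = 391.50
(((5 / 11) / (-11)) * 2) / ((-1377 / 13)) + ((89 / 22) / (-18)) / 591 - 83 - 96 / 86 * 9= -525305820223 / 5645650428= -93.05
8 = 8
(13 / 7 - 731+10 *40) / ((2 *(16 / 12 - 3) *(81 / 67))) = 8576 / 105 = 81.68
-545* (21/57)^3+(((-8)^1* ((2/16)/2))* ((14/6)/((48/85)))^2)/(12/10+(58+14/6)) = -2397348140495/87517767168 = -27.39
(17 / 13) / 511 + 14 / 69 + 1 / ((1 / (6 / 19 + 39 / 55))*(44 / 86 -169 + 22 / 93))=64252867085182 / 322285517639085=0.20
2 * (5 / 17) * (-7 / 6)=-35 / 51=-0.69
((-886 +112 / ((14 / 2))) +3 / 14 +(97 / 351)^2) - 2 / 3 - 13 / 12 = -3006210551 / 3449628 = -871.46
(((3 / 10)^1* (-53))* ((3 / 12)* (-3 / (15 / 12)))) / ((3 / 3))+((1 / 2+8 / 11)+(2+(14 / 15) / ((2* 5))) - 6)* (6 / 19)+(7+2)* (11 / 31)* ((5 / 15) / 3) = 2931331 / 323950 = 9.05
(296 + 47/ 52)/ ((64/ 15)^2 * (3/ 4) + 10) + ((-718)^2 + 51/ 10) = 237788431709/ 461240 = 515541.65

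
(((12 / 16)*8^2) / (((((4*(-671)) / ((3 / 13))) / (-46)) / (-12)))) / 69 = -288 / 8723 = -0.03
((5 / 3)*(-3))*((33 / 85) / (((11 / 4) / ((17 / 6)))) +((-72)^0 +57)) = -292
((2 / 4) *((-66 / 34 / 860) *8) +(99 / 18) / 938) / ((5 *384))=-21703 / 13165017600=-0.00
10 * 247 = 2470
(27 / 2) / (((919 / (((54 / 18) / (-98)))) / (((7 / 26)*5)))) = -405 / 669032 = -0.00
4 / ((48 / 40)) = 10 / 3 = 3.33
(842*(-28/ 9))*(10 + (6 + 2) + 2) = -471520/ 9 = -52391.11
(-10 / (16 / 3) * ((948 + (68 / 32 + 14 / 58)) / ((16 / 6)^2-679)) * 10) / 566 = 148827375 / 3176174656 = 0.05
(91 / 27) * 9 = 91 / 3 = 30.33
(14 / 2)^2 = 49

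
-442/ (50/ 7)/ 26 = -119/ 50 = -2.38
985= 985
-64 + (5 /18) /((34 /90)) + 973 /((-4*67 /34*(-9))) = -507928 /10251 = -49.55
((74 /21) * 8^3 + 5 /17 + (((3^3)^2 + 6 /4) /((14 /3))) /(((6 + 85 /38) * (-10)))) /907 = 575493019 /289568820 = 1.99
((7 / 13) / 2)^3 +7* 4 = 28.02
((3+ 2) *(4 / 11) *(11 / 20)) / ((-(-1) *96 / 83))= 83 / 96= 0.86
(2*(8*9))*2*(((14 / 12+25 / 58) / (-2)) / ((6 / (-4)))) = 4448 / 29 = 153.38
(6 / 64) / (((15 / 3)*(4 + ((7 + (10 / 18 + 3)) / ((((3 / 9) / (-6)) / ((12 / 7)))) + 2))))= -7 / 119360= -0.00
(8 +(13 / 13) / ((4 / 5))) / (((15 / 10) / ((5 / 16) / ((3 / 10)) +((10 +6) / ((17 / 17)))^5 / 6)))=155190173 / 144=1077709.53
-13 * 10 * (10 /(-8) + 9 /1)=-2015 /2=-1007.50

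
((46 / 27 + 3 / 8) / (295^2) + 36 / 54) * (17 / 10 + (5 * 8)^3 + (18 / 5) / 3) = 42670.13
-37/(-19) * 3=5.84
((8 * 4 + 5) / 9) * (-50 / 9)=-22.84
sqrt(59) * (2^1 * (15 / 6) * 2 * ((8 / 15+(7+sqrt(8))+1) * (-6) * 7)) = -3584 * sqrt(59) -840 * sqrt(118) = -36653.96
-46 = -46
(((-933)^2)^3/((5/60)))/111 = 2638455986090960676/37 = 71309621245701639.89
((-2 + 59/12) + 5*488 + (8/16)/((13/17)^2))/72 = 4955969/146016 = 33.94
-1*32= -32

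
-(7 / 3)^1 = -2.33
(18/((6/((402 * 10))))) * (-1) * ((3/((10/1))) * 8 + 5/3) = -49044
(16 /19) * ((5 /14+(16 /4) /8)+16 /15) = 3232 /1995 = 1.62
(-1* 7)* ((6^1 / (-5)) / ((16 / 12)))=63 / 10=6.30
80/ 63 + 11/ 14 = 37/ 18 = 2.06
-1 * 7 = -7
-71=-71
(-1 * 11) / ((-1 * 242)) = 1 / 22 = 0.05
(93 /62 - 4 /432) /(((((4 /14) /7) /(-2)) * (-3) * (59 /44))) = 86779 /4779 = 18.16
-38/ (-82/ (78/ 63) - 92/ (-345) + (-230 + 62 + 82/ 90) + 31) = 22230/ 118201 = 0.19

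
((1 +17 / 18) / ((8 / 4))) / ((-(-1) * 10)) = 7 / 72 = 0.10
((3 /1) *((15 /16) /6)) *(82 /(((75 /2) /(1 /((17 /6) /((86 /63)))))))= 1763 /3570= 0.49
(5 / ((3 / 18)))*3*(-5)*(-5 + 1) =1800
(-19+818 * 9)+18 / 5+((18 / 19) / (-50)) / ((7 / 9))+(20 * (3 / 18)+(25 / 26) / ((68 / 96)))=16205683082 / 2204475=7351.27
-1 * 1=-1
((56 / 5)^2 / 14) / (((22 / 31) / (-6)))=-20832 / 275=-75.75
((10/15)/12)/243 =1/4374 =0.00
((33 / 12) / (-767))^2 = 121 / 9412624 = 0.00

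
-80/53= -1.51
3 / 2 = 1.50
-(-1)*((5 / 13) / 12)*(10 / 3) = 25 / 234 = 0.11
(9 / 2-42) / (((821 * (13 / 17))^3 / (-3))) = 1105425 / 2431585382434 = 0.00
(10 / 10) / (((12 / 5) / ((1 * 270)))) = 225 / 2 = 112.50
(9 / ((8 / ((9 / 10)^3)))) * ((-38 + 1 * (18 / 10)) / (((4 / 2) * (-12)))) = 395847 / 320000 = 1.24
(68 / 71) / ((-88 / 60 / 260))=-132600 / 781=-169.78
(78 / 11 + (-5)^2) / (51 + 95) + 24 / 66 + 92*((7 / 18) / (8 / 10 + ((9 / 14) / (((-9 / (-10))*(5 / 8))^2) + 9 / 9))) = 19230579 / 1938442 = 9.92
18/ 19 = 0.95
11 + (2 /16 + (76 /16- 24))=-65 /8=-8.12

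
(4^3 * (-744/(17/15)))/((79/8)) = -5713920/1343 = -4254.59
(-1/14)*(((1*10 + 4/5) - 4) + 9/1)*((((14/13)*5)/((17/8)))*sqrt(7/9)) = -632*sqrt(7)/663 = -2.52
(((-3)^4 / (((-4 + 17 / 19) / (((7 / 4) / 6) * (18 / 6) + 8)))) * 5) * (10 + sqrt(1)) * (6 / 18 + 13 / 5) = -4407183 / 118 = -37349.01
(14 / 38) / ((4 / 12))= 21 / 19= 1.11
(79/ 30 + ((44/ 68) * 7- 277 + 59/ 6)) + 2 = -65791/ 255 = -258.00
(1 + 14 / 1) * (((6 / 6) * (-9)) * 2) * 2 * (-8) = 4320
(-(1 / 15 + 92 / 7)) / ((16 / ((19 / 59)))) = -26353 / 99120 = -0.27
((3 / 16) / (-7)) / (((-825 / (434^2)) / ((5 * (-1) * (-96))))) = 161448 / 55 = 2935.42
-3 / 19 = -0.16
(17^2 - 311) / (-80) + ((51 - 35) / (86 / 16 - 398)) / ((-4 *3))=104933 / 376920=0.28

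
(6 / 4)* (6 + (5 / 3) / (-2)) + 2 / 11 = 349 / 44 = 7.93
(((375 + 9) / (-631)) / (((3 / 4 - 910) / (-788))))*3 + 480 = 1097943456 / 2294947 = 478.42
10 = 10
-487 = -487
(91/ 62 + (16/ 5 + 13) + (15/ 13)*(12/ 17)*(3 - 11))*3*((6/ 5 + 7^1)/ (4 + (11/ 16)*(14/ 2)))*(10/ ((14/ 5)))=250597576/ 2253979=111.18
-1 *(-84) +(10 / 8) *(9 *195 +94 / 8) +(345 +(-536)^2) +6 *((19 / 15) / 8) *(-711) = 23140639 / 80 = 289257.99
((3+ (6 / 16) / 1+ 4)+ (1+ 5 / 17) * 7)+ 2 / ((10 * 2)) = 11243 / 680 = 16.53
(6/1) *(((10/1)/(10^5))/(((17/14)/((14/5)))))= 147/106250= 0.00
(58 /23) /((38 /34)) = 986 /437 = 2.26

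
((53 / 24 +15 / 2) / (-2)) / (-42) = 0.12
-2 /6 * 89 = -89 /3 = -29.67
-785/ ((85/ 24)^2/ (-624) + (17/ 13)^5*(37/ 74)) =-8058424458240/ 19421749943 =-414.92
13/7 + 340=2393/7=341.86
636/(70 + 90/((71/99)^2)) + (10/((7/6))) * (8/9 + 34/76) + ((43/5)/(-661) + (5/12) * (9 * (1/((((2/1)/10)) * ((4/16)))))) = 1449994670681/16285355772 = 89.04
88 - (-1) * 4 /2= 90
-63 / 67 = -0.94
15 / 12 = 5 / 4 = 1.25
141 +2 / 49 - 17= 6078 / 49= 124.04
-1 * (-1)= 1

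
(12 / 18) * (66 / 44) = 1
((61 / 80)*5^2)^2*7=651175 / 256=2543.65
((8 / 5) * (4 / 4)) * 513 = 4104 / 5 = 820.80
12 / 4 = 3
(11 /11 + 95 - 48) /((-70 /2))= -48 /35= -1.37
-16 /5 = -3.20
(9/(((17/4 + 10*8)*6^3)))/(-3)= -1/6066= -0.00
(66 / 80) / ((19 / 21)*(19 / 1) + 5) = 693 / 18640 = 0.04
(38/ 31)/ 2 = 19/ 31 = 0.61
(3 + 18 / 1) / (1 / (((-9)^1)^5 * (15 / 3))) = -6200145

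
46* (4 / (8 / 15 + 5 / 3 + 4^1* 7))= 920 / 151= 6.09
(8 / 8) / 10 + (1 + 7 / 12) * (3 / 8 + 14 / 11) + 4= 35423 / 5280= 6.71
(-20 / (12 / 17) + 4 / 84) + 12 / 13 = -2490 / 91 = -27.36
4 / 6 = 2 / 3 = 0.67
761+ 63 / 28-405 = 1433 / 4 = 358.25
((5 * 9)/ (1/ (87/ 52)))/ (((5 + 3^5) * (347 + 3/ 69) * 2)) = 90045/ 205871744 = 0.00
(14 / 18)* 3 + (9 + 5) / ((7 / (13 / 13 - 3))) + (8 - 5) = 4 / 3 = 1.33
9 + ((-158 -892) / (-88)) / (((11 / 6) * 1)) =3753 / 242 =15.51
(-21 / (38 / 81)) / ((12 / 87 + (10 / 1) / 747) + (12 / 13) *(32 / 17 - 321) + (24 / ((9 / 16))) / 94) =54678300183 / 359078821460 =0.15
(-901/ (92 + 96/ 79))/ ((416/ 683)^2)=-33204220531/ 1274384384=-26.06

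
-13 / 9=-1.44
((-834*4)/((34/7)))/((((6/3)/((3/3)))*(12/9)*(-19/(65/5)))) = 113841/646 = 176.22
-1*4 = -4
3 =3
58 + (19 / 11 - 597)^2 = 42883322 / 121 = 354407.62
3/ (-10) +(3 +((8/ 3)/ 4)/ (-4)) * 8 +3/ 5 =689/ 30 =22.97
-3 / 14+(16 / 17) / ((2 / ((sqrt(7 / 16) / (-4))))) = -3 / 14 - sqrt(7) / 34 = -0.29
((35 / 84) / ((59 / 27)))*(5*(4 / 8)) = 0.48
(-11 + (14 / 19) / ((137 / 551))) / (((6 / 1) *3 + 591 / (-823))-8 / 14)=-6342861 / 13188853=-0.48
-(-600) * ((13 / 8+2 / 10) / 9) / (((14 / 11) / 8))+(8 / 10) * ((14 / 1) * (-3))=76772 / 105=731.16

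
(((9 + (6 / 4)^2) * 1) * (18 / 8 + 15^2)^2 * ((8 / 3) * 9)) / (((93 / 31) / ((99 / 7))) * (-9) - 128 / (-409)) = -501854159565 / 57448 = -8735798.63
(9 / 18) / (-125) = -1 / 250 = -0.00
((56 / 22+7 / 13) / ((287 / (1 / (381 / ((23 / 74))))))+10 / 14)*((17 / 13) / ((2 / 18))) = 42152379903 / 5014143134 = 8.41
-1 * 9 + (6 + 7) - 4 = 0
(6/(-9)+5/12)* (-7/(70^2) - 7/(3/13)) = 63703/8400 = 7.58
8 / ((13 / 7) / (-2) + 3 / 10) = -140 / 11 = -12.73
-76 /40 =-19 /10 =-1.90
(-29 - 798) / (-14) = 827 / 14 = 59.07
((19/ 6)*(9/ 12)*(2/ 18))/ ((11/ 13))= 247/ 792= 0.31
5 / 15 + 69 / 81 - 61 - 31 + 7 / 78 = -63689 / 702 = -90.73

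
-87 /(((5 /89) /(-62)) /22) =10561452 /5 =2112290.40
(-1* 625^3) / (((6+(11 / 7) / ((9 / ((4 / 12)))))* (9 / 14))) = -14355468750 / 229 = -62687636.46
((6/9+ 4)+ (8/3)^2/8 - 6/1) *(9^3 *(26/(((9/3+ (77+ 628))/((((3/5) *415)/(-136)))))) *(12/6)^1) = 87399/2006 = 43.57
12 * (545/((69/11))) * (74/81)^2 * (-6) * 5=-1313144800/50301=-26105.74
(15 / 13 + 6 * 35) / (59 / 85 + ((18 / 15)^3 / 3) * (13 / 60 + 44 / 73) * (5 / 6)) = 425818125 / 2192944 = 194.18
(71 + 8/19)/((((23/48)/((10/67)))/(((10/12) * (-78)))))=-1840800/1273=-1446.03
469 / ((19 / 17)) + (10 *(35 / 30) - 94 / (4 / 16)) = 55.30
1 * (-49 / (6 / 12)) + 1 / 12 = -1175 / 12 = -97.92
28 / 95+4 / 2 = 218 / 95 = 2.29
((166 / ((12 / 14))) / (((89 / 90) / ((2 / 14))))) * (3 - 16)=-32370 / 89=-363.71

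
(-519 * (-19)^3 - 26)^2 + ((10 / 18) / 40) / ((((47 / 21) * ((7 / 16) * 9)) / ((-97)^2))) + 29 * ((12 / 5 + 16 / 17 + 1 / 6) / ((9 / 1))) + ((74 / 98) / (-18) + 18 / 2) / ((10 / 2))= 13395428202063978383 / 1057077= 12672140442052.92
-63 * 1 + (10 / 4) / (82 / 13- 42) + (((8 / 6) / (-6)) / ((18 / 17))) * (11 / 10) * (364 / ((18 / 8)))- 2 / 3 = -101.09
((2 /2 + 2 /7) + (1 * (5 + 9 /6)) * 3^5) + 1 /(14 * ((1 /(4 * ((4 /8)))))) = 22133 /14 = 1580.93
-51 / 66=-0.77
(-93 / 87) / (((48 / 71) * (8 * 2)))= -2201 / 22272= -0.10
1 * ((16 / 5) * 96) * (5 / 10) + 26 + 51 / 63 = 18943 / 105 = 180.41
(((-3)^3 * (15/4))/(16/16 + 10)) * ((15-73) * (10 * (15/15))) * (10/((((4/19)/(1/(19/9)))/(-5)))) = -13213125/22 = -600596.59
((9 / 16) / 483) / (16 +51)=3 / 172592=0.00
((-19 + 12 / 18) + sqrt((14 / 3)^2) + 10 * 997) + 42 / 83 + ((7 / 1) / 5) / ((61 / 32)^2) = 46128286897 / 4632645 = 9957.22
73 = 73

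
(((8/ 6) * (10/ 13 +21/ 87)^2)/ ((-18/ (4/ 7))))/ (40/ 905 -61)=23354792/ 32930294397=0.00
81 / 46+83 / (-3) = -3575 / 138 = -25.91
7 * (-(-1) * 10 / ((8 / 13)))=455 / 4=113.75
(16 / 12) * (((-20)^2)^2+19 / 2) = 213346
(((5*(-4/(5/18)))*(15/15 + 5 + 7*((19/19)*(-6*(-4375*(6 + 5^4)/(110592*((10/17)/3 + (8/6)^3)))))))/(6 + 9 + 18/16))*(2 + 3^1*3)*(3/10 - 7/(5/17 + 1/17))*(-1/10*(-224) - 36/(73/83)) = -286852274829483/38923600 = -7369623.44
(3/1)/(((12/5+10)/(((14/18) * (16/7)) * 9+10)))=195/31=6.29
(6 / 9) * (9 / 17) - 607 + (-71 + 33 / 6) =-22853 / 34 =-672.15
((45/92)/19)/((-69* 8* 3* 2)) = -5/643264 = -0.00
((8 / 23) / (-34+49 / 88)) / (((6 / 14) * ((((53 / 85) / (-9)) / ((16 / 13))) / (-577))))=-3867100160 / 15545907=-248.75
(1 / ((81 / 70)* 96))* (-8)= -35 / 486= -0.07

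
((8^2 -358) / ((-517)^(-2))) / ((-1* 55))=7143906 / 5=1428781.20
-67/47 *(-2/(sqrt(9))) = 134/141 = 0.95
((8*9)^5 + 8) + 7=1934917647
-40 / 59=-0.68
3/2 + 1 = 5/2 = 2.50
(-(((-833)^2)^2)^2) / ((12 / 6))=-231824862707130544151041 / 2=-115912431353565272075520.50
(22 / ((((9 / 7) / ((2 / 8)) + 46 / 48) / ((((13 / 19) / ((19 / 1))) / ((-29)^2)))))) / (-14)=-3432 / 311191025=-0.00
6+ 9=15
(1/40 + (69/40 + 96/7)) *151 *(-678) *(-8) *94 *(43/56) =44795135577/49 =914186440.35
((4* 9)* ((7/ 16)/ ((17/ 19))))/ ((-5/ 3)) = -3591/ 340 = -10.56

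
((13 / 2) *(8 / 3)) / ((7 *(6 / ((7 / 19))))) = 26 / 171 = 0.15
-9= -9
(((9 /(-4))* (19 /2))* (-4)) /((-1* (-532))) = 9 /56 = 0.16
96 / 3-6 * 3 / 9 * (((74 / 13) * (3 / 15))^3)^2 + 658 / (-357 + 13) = 333805726363831 / 12972049187500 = 25.73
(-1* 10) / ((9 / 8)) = -8.89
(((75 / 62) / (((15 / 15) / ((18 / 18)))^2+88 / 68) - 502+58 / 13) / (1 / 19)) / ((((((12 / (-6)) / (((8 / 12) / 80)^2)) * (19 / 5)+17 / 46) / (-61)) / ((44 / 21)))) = -469856388628 / 42604629249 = -11.03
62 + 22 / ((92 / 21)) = 3083 / 46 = 67.02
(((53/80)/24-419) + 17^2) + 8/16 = -248587/1920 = -129.47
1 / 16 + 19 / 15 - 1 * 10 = -2081 / 240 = -8.67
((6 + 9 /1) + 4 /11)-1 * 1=158 /11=14.36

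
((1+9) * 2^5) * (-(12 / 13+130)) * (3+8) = -5991040 / 13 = -460849.23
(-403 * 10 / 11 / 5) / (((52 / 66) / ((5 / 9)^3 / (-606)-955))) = 13078723145 / 147258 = 88815.03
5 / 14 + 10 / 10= 19 / 14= 1.36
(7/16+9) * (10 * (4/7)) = 755/14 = 53.93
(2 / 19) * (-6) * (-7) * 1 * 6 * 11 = 5544 / 19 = 291.79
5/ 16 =0.31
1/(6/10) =5/3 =1.67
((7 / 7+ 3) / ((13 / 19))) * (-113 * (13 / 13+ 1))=-17176 / 13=-1321.23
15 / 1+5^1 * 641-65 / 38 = 122295 / 38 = 3218.29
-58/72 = -29/36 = -0.81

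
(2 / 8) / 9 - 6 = -215 / 36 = -5.97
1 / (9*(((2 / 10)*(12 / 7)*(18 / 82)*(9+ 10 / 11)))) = 15785 / 105948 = 0.15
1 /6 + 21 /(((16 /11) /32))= 2773 /6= 462.17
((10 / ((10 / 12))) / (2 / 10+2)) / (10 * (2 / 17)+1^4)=1020 / 407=2.51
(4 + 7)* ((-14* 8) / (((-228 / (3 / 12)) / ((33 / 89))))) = 0.50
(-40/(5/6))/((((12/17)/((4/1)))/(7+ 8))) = -4080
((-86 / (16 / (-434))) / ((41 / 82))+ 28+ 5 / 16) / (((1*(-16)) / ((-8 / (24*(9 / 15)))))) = 375505 / 2304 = 162.98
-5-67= -72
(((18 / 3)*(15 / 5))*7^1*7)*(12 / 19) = 557.05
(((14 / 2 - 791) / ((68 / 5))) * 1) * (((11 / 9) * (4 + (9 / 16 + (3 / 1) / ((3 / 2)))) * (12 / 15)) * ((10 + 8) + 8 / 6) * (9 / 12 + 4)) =-33969.33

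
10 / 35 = 2 / 7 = 0.29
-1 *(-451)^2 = -203401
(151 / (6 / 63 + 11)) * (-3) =-9513 / 233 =-40.83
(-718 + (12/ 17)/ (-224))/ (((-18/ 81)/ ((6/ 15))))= 6151851/ 4760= 1292.41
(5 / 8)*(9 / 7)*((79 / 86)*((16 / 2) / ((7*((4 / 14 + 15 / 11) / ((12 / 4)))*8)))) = 117315 / 611632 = 0.19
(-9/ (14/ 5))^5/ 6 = -61509375/ 1075648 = -57.18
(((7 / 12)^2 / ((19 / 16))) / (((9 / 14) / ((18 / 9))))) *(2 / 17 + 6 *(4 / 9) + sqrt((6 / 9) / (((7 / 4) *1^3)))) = 392 *sqrt(42) / 4617 + 194824 / 78489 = 3.03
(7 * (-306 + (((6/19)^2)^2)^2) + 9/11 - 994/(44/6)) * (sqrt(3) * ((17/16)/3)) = -602559649913527 * sqrt(3)/747276773804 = -1396.62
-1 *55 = -55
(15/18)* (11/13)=55/78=0.71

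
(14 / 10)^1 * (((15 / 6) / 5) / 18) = 7 / 180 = 0.04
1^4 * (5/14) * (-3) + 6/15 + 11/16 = 9/560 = 0.02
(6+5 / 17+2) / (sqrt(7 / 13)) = 141 * sqrt(91) / 119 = 11.30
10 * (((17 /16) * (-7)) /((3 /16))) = -396.67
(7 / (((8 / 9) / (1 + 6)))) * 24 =1323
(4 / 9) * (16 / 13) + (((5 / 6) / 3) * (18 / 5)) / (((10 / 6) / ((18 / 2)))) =3479 / 585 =5.95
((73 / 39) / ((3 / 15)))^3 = 48627125 / 59319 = 819.76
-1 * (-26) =26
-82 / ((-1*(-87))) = -82 / 87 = -0.94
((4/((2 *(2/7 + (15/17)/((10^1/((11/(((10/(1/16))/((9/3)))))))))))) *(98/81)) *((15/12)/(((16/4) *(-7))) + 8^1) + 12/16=2966879/46292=64.09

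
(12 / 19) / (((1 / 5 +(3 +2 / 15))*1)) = 0.19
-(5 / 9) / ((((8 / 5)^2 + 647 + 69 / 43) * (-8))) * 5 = 26875 / 50400144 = 0.00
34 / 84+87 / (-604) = 3307 / 12684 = 0.26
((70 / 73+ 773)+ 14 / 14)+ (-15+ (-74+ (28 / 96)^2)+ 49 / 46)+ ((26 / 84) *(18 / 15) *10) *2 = 4701831737 / 6769728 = 694.54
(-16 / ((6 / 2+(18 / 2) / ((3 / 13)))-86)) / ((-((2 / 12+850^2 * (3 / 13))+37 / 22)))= -156 / 71528293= -0.00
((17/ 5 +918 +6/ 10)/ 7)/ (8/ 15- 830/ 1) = -6915/ 43547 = -0.16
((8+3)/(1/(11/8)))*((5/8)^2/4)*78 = 117975/1024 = 115.21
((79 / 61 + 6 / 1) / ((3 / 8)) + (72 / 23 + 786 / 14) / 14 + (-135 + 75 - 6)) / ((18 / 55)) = -959926165 / 7424676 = -129.29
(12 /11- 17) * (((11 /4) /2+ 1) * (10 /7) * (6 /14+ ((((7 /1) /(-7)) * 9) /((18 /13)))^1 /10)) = 14725 /1232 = 11.95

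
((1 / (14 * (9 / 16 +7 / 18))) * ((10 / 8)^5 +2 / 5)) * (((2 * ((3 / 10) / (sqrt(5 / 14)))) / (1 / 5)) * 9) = 31347 * sqrt(70) / 22400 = 11.71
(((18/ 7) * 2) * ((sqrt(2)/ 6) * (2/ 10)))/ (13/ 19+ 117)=57 * sqrt(2)/ 39130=0.00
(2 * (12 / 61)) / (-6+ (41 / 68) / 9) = -14688 / 221491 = -0.07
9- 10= -1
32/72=4/9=0.44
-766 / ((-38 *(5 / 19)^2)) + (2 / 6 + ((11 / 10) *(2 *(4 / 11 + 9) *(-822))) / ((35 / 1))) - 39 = -121481 / 525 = -231.39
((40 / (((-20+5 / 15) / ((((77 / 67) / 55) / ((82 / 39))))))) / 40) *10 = -819 / 162073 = -0.01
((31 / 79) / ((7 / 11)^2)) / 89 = 3751 / 344519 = 0.01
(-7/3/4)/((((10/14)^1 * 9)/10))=-49/54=-0.91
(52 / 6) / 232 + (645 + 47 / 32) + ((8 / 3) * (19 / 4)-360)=832897 / 2784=299.17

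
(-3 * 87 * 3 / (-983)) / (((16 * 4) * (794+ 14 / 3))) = 2349 / 150737152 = 0.00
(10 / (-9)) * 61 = -610 / 9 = -67.78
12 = 12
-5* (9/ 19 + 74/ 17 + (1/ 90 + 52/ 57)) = -167153/ 5814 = -28.75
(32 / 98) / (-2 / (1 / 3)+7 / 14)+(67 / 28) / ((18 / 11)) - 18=-644099 / 38808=-16.60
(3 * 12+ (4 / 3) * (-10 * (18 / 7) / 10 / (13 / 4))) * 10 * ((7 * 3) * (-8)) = -58707.69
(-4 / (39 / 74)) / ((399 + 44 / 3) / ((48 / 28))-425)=3552 / 85969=0.04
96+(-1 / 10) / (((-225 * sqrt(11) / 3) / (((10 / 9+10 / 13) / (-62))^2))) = 22 * sqrt(11) / 197326935+96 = 96.00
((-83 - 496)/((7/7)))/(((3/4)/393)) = -303396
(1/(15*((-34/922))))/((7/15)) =-461/119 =-3.87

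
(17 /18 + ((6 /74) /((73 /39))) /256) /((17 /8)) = 5878429 /13224096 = 0.44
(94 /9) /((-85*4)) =-47 /1530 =-0.03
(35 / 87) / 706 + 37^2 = 84086753 / 61422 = 1369.00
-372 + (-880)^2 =774028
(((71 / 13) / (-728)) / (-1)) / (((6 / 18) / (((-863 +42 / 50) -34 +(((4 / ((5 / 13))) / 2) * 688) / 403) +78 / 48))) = -1169599401 / 58676800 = -19.93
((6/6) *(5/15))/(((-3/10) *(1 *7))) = -10/63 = -0.16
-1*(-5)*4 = 20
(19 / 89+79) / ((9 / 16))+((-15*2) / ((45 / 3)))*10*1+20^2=139060 / 267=520.82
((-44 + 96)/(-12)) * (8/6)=-52/9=-5.78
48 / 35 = 1.37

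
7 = 7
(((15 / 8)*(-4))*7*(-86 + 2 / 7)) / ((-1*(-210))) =150 / 7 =21.43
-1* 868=-868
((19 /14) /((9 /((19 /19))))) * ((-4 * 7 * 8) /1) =-304 /9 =-33.78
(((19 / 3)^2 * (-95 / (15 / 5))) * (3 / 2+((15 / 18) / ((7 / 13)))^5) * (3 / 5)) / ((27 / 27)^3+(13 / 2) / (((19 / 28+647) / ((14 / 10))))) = -7209863856412925 / 924379083936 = -7799.68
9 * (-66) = -594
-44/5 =-8.80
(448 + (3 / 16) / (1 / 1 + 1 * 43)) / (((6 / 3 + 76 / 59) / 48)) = 55824915 / 8536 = 6539.94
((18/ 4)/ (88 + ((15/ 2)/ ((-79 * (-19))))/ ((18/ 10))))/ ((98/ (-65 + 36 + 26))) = -121581/ 77670194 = -0.00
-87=-87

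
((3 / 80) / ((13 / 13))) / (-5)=-3 / 400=-0.01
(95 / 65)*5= 95 / 13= 7.31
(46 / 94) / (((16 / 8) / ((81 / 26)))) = 1863 / 2444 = 0.76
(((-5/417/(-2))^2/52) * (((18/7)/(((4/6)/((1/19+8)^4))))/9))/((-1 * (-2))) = 4566510675/7332218103392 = 0.00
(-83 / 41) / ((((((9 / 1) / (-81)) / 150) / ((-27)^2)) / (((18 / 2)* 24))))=17643841200 / 41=430337590.24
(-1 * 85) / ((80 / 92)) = -391 / 4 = -97.75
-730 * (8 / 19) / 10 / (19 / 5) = -2920 / 361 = -8.09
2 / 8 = 1 / 4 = 0.25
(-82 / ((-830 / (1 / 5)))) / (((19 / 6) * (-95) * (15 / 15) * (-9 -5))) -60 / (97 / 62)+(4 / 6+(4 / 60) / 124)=-35649793932743 / 946036780500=-37.68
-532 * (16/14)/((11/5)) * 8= -24320/11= -2210.91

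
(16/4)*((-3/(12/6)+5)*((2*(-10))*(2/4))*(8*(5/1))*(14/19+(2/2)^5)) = -184800/19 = -9726.32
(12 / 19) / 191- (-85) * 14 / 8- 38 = 1607695 / 14516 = 110.75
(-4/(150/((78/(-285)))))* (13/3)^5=11.15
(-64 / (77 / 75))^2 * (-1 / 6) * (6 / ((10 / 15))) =-34560000 / 5929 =-5828.98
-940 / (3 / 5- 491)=1175 / 613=1.92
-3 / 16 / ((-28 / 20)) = 15 / 112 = 0.13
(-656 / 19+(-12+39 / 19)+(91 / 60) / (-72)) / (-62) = 3652129 / 5088960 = 0.72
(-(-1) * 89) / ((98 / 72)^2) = 115344 / 2401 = 48.04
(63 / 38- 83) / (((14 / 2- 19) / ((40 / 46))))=15455 / 2622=5.89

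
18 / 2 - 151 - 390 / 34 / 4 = -9851 / 68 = -144.87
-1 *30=-30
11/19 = 0.58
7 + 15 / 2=29 / 2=14.50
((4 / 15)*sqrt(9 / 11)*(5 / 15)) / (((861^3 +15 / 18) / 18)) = 0.00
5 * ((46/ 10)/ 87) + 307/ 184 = 30941/ 16008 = 1.93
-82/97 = -0.85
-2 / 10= -1 / 5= -0.20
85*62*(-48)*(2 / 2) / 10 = -25296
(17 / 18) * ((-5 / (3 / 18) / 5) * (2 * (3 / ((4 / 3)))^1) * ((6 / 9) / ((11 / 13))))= -221 / 11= -20.09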